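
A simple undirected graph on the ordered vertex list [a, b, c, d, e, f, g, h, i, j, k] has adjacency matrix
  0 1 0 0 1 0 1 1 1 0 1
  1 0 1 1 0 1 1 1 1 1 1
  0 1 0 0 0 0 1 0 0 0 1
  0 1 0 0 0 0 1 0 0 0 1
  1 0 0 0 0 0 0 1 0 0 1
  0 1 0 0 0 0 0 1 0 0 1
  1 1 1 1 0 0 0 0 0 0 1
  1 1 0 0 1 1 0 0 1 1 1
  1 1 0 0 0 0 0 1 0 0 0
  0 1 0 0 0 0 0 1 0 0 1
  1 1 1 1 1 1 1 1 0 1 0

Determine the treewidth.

A width-3 tree decomposition is:
Bags: B1 = {a, b, h, k}  B2 = {a, b, g, k}  B3 = {b, f, h, k}  B4 = {b, c, g, k}  B5 = {b, h, j, k}  B6 = {a, e, h, k}  B7 = {a, b, h, i}  B8 = {b, d, g, k}
Tree: B1–B2, B1–B3, B2–B4, B3–B5, B1–B6, B1–B7, B4–B8
The largest bag has 4 vertices, giving width 3; this decomposition certifies tw(G) ≤ 3. On the other hand G contains the 4-clique {a, e, h, k}. A clique must lie in a single bag of any decomposition, so no decomposition can have width below 3. Combining the bounds, tw(G) = 3.

3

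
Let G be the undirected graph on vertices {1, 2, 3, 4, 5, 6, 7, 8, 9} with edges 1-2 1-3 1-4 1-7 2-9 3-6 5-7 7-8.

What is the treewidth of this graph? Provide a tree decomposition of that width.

The largest bag has 2 vertices, giving width 1; this decomposition certifies tw(G) ≤ 1. Any graph with an edge has treewidth ≥ 1, and G has the edge 5–7. Combining the bounds, tw(G) = 1.

Treewidth 1.
One optimal decomposition is:
Bags: B1 = {5, 7}  B2 = {7, 8}  B3 = {1, 7}  B4 = {1, 3}  B5 = {1, 2}  B6 = {2, 9}  B7 = {1, 4}  B8 = {3, 6}
Tree: B1–B2, B2–B3, B3–B4, B4–B5, B5–B6, B3–B7, B4–B8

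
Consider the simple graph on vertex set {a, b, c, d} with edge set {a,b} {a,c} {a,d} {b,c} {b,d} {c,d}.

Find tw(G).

3

A width-3 tree decomposition is:
Bags: B1 = {a, b, c, d}
Tree: (single bag)
A single bag containing all 4 vertices is trivially a valid decomposition of width 3. For the lower bound, the 4 vertices {a, b, c, d} are pairwise adjacent, and any tree decomposition puts a clique entirely inside one bag — forcing width ≥ 3. Therefore the treewidth is 3.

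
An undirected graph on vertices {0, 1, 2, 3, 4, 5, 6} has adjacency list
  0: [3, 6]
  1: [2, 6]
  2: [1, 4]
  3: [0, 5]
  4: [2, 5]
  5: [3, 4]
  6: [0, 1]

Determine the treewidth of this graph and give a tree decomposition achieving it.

Treewidth 2.
One such decomposition:
Bags: B1 = {3, 4, 5}  B2 = {0, 3, 4}  B3 = {0, 4, 6}  B4 = {1, 4, 6}  B5 = {1, 2, 4}
Tree: B1–B2, B2–B3, B3–B4, B4–B5

The largest bag has 3 vertices, giving width 2; this decomposition certifies tw(G) ≤ 2. For the lower bound, G contains the cycle 4–5–3–0–6–1–2–4, so G is not a forest; only forests have treewidth ≤ 1, hence tw(G) ≥ 2. Hence tw(G) = 2 exactly.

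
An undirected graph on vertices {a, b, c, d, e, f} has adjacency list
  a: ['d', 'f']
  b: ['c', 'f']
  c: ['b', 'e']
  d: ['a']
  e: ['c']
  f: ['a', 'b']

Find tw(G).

1

A width-1 tree decomposition is:
Bags: B1 = {a, d}  B2 = {a, f}  B3 = {b, f}  B4 = {b, c}  B5 = {c, e}
Tree: B1–B2, B2–B3, B3–B4, B4–B5
Each bag holds 2 vertices, so the decomposition has width 1, which upper-bounds the treewidth. G has an edge, so its treewidth is at least 1. The upper and lower bounds meet at 1, so that is the treewidth.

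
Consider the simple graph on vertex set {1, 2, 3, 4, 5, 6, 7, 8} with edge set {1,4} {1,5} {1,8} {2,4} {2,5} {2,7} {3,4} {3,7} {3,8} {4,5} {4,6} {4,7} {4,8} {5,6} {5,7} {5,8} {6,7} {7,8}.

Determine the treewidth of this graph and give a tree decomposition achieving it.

Treewidth 3.
Bags: B1 = {4, 5, 7, 8}  B2 = {1, 4, 5, 8}  B3 = {3, 4, 7, 8}  B4 = {4, 5, 6, 7}  B5 = {2, 4, 5, 7}
Tree: B1–B2, B1–B3, B1–B4, B1–B5

Every bag has size at most 4, so the width is 4 − 1 = 3 and tw(G) ≤ 3. Conversely, {3, 4, 7, 8} is a clique of size 4, and the vertices of any clique must share a bag in every tree decomposition; so some bag has ≥ 4 vertices and tw(G) ≥ 3. Hence tw(G) = 3 exactly.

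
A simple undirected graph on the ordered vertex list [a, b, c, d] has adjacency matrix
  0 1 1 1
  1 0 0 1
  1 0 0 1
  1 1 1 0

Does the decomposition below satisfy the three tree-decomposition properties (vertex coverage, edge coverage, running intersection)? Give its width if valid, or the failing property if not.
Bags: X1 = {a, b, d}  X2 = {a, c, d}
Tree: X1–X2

Every vertex of G appears in some bag (union = {a, b, c, d}); every edge is covered by a bag; and for each vertex v the set of bags containing v is connected in the bag tree. The decomposition is therefore valid. The largest bag has 3 vertices, so the width is 2.

Yes; width 2.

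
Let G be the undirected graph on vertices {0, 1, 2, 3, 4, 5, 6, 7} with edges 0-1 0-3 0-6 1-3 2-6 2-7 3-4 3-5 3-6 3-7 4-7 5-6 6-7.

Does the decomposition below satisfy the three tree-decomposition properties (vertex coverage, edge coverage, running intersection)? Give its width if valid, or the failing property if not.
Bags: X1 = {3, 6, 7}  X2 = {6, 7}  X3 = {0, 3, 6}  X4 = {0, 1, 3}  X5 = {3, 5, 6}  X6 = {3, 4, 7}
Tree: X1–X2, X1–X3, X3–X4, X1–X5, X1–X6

No — vertex 2 appears in no bag.

A tree decomposition must satisfy three properties: every vertex lies in some bag; for every edge, both endpoints lie together in some bag; and for every vertex, the bags containing it form a connected subtree. Here vertex 2 appears in no bag, so the decomposition is invalid.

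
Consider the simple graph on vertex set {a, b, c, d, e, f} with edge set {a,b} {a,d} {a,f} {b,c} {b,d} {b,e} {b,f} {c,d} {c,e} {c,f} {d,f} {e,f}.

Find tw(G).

3

A width-3 tree decomposition is:
Bags: B1 = {b, c, e, f}  B2 = {b, c, d, f}  B3 = {a, b, d, f}
Tree: B1–B2, B2–B3
The largest bag has 4 vertices, giving width 3; this decomposition certifies tw(G) ≤ 3. Conversely, {b, c, d, f} is a clique of size 4, and the vertices of any clique must share a bag in every tree decomposition; so some bag has ≥ 4 vertices and tw(G) ≥ 3. Hence tw(G) = 3 exactly.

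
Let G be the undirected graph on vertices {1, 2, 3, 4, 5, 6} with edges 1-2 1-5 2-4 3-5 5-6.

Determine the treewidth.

1

A width-1 tree decomposition is:
Bags: B1 = {1, 2}  B2 = {1, 5}  B3 = {2, 4}  B4 = {5, 6}  B5 = {3, 5}
Tree: B1–B2, B1–B3, B2–B4, B2–B5
Every bag has size at most 2, so the width is 2 − 1 = 1 and tw(G) ≤ 1. Since G has at least one edge (e.g. 2–1), it is not an edgeless graph, so tw(G) ≥ 1. The upper and lower bounds meet at 1, so that is the treewidth.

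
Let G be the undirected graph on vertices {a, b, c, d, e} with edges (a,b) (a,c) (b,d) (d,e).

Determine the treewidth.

A width-1 tree decomposition is:
Bags: B1 = {d, e}  B2 = {b, d}  B3 = {a, b}  B4 = {a, c}
Tree: B1–B2, B2–B3, B3–B4
Each bag holds 2 vertices, so the decomposition has width 1, which upper-bounds the treewidth. Any graph with an edge has treewidth ≥ 1, and G has the edge e–d. Therefore the treewidth is 1.

1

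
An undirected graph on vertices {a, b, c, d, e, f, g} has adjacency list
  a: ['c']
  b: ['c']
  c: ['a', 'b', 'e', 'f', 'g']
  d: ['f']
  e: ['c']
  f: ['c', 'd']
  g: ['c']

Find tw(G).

1

A width-1 tree decomposition is:
Bags: B1 = {c, e}  B2 = {b, c}  B3 = {c, f}  B4 = {a, c}  B5 = {c, g}  B6 = {d, f}
Tree: B1–B2, B2–B3, B2–B4, B4–B5, B3–B6
Every bag has size at most 2, so the width is 2 − 1 = 1 and tw(G) ≤ 1. Since G has at least one edge (e.g. c–e), it is not an edgeless graph, so tw(G) ≥ 1. Therefore the treewidth is 1.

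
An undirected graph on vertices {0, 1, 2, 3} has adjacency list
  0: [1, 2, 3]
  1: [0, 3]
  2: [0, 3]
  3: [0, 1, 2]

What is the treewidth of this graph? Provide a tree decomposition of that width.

Treewidth 2.
Bags: B1 = {0, 1, 3}  B2 = {0, 2, 3}
Tree: B1–B2

Each bag holds 3 vertices, so the decomposition has width 2, which upper-bounds the treewidth. For the lower bound, the 3 vertices {0, 1, 3} are pairwise adjacent, and any tree decomposition puts a clique entirely inside one bag — forcing width ≥ 2. Hence tw(G) = 2 exactly.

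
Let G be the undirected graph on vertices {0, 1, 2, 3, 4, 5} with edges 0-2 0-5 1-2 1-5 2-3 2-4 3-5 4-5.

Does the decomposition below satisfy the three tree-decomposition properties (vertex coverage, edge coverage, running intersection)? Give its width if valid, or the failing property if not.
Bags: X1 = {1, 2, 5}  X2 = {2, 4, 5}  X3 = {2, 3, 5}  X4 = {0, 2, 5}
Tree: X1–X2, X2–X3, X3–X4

Yes; width 2.

Every vertex of G appears in some bag (union = {0, 1, 2, 3, 4, 5}); every edge is covered by a bag; and for each vertex v the set of bags containing v is connected in the bag tree. The decomposition is therefore valid. The largest bag has 3 vertices, so the width is 2.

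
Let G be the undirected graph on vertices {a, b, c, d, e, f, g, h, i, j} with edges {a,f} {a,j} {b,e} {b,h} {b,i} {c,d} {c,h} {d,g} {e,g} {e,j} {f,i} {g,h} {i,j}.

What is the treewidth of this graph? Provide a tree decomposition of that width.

The largest bag has 3 vertices, giving width 2; this decomposition certifies tw(G) ≤ 2. The edges d–c–h–g–d form a cycle, so G is not a tree and its treewidth is at least 2. Therefore the treewidth is 2.

Treewidth 2.
One such decomposition:
Bags: B1 = {c, d, g}  B2 = {c, g, h}  B3 = {e, g, h}  B4 = {b, e, h}  B5 = {b, e, j}  B6 = {b, i, j}  B7 = {a, i, j}  B8 = {a, f, i}
Tree: B1–B2, B2–B3, B3–B4, B4–B5, B5–B6, B6–B7, B7–B8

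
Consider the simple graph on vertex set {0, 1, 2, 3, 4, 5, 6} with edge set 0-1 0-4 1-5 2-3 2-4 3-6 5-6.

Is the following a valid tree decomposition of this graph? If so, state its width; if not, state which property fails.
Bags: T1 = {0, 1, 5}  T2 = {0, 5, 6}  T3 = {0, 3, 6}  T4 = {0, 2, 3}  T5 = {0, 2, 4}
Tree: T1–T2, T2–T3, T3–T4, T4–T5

Checking the three conditions: (i) the bags cover all of {0, 1, 2, 3, 4, 5, 6}; (ii) for each edge, some bag contains both endpoints; (iii) the bags containing any fixed vertex form a subtree. All hold, so the decomposition is valid with width 3 − 1 = 2.

Yes; width 2.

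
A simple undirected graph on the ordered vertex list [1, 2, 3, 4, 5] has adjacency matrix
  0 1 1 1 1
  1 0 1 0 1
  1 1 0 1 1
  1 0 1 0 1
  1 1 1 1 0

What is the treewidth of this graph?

3

A width-3 tree decomposition is:
Bags: B1 = {1, 2, 3, 5}  B2 = {1, 3, 4, 5}
Tree: B1–B2
Every bag has size at most 4, so the width is 4 − 1 = 3 and tw(G) ≤ 3. Conversely, {1, 2, 3, 5} is a clique of size 4, and the vertices of any clique must share a bag in every tree decomposition; so some bag has ≥ 4 vertices and tw(G) ≥ 3. Therefore the treewidth is 3.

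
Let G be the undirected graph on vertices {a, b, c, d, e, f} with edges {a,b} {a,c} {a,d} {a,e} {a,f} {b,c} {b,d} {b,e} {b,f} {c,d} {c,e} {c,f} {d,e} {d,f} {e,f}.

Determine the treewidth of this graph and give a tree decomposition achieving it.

Treewidth 5.
One such decomposition:
Bags: B1 = {a, b, c, d, e, f}
Tree: (single bag)

With just one bag of size 6, the width is 6 − 1 = 5, so tw(G) ≤ 5. Conversely, {a, b, c, d, e, f} is a clique of size 6, and the vertices of any clique must share a bag in every tree decomposition; so some bag has ≥ 6 vertices and tw(G) ≥ 5. The upper and lower bounds meet at 5, so that is the treewidth.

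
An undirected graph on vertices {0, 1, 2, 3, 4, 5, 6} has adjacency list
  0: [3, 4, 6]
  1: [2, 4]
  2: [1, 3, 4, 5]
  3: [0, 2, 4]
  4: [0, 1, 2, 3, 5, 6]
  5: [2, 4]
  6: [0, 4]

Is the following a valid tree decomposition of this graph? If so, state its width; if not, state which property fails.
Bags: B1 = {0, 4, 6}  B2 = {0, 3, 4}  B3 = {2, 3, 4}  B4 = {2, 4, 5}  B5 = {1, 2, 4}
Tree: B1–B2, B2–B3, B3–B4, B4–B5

Checking the three conditions: (i) the bags cover all of {0, 1, 2, 3, 4, 5, 6}; (ii) for each edge, some bag contains both endpoints; (iii) the bags containing any fixed vertex form a subtree. All hold, so the decomposition is valid with width 3 − 1 = 2.

Yes; width 2.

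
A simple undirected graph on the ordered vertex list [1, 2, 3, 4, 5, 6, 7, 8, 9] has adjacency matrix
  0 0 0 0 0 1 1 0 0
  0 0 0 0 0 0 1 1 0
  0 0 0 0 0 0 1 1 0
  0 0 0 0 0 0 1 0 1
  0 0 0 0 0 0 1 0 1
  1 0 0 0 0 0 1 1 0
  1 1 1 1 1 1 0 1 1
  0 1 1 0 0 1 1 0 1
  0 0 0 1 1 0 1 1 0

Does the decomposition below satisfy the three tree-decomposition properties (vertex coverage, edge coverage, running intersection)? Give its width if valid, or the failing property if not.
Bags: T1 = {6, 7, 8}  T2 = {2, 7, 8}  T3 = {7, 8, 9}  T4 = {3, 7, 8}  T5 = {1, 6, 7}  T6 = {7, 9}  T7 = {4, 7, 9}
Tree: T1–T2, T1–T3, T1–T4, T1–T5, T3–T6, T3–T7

No — vertex 5 appears in no bag.

A tree decomposition must satisfy three properties: every vertex lies in some bag; for every edge, both endpoints lie together in some bag; and for every vertex, the bags containing it form a connected subtree. Here vertex 5 appears in no bag, so the decomposition is invalid.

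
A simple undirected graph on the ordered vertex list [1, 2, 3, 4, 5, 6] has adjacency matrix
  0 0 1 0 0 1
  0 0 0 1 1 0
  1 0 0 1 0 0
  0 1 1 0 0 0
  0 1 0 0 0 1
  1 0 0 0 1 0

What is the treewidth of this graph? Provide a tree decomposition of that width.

Treewidth 2.
One optimal decomposition is:
Bags: B1 = {1, 3, 6}  B2 = {3, 4, 6}  B3 = {2, 4, 6}  B4 = {2, 5, 6}
Tree: B1–B2, B2–B3, B3–B4

Every bag has size at most 3, so the width is 3 − 1 = 2 and tw(G) ≤ 2. Since 6–1–3–4–2–5–6 is a cycle in G, G is not acyclic. Forests are exactly the graphs of treewidth ≤ 1, so tw(G) ≥ 2. The upper and lower bounds meet at 2, so that is the treewidth.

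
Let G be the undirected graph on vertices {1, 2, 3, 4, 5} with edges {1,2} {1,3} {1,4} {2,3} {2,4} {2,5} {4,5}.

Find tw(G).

A width-2 tree decomposition is:
Bags: B1 = {2, 4, 5}  B2 = {1, 2, 4}  B3 = {1, 2, 3}
Tree: B1–B2, B2–B3
Every bag has size at most 3, so the width is 3 − 1 = 2 and tw(G) ≤ 2. On the other hand G contains the 3-clique {1, 2, 3}. A clique must lie in a single bag of any decomposition, so no decomposition can have width below 2. Hence tw(G) = 2 exactly.

2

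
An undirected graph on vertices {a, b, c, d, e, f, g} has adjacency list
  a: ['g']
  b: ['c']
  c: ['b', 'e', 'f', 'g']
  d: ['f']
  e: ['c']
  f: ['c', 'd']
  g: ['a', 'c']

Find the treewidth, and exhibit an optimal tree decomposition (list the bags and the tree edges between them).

Treewidth 1.
One such decomposition:
Bags: B1 = {c, g}  B2 = {c, f}  B3 = {c, e}  B4 = {a, g}  B5 = {b, c}  B6 = {d, f}
Tree: B1–B2, B1–B3, B1–B4, B3–B5, B2–B6

Every bag has size at most 2, so the width is 2 − 1 = 1 and tw(G) ≤ 1. Any graph with an edge has treewidth ≥ 1, and G has the edge g–c. Hence tw(G) = 1 exactly.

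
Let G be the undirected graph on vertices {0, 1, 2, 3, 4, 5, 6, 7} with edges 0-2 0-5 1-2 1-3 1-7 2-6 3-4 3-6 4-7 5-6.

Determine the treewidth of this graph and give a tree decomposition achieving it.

Every bag has size at most 3, so the width is 3 − 1 = 2 and tw(G) ≤ 2. The edges 7–4–3–1–7 form a cycle, so G is not a tree and its treewidth is at least 2. Therefore the treewidth is 2.

Treewidth 2.
Bags: B1 = {1, 4, 7}  B2 = {1, 3, 4}  B3 = {1, 2, 3}  B4 = {2, 3, 6}  B5 = {0, 2, 6}  B6 = {0, 5, 6}
Tree: B1–B2, B2–B3, B3–B4, B4–B5, B5–B6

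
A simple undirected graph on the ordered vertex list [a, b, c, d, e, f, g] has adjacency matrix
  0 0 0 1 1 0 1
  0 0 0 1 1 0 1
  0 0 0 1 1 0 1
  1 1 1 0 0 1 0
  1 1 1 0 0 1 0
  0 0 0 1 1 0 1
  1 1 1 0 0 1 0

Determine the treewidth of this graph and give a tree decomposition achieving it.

Every bag has size at most 4, so the width is 4 − 1 = 3 and tw(G) ≤ 3. For the lower bound: the 4 vertex sets {c,e}, {d,f}, {g}, {b} are disjoint, each induces a connected subgraph, and every pair is joined by at least one edge of G. Contracting each set to a single vertex therefore yields K_{4} as a minor, and since treewidth is minor-monotone, tw(G) ≥ tw(K_{4}) = 3. The upper and lower bounds meet at 3, so that is the treewidth.

Treewidth 3.
One such decomposition:
Bags: B1 = {c, d, e, g}  B2 = {d, e, f, g}  B3 = {b, d, e, g}  B4 = {a, d, e, g}
Tree: B1–B2, B2–B3, B3–B4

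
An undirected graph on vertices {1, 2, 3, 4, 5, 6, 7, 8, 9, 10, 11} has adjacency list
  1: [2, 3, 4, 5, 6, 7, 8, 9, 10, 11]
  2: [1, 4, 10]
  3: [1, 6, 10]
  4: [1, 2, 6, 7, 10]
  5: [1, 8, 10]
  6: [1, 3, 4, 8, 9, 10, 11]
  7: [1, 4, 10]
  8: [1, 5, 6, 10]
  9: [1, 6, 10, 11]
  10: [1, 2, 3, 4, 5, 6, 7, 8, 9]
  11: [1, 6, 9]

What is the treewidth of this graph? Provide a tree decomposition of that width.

The largest bag has 4 vertices, giving width 3; this decomposition certifies tw(G) ≤ 3. For the lower bound, the 4 vertices {1, 2, 4, 10} are pairwise adjacent, and any tree decomposition puts a clique entirely inside one bag — forcing width ≥ 3. Combining the bounds, tw(G) = 3.

Treewidth 3.
Bags: B1 = {1, 5, 8, 10}  B2 = {1, 6, 8, 10}  B3 = {1, 4, 6, 10}  B4 = {1, 2, 4, 10}  B5 = {1, 6, 9, 10}  B6 = {1, 3, 6, 10}  B7 = {1, 6, 9, 11}  B8 = {1, 4, 7, 10}
Tree: B1–B2, B2–B3, B3–B4, B2–B5, B5–B6, B5–B7, B4–B8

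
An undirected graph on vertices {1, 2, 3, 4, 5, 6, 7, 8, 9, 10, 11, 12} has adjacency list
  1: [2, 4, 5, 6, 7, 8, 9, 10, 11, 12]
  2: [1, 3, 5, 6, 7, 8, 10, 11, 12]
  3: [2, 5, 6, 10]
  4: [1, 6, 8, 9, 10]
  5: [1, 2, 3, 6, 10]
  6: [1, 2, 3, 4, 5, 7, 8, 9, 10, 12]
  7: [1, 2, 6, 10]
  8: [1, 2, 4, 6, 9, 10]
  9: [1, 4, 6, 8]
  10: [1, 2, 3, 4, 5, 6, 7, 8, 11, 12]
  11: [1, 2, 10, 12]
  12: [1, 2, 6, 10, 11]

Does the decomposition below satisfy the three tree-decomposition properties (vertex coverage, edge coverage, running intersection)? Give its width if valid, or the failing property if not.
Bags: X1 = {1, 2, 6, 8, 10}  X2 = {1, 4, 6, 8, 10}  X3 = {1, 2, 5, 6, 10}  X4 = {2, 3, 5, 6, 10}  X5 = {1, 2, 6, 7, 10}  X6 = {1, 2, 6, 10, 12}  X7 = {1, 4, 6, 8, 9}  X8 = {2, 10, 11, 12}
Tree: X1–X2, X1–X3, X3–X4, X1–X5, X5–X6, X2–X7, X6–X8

A tree decomposition must satisfy three properties: every vertex lies in some bag; for every edge, both endpoints lie together in some bag; and for every vertex, the bags containing it form a connected subtree. Here edge (1,11) lies in no bag, so the decomposition is invalid.

No — edge (1,11) lies in no bag.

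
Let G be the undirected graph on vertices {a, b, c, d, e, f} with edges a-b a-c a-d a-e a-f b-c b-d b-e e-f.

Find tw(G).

A width-2 tree decomposition is:
Bags: B1 = {a, e, f}  B2 = {a, b, e}  B3 = {a, b, c}  B4 = {a, b, d}
Tree: B1–B2, B2–B3, B3–B4
The largest bag has 3 vertices, giving width 2; this decomposition certifies tw(G) ≤ 2. Conversely, {a, e, f} is a clique of size 3, and the vertices of any clique must share a bag in every tree decomposition; so some bag has ≥ 3 vertices and tw(G) ≥ 2. Combining the bounds, tw(G) = 2.

2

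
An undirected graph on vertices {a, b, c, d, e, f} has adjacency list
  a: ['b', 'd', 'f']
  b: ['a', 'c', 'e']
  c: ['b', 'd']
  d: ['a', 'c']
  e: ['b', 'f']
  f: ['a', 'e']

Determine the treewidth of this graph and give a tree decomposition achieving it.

The largest bag has 3 vertices, giving width 2; this decomposition certifies tw(G) ≤ 2. For the lower bound, G contains the cycle f–e–b–a–f, so G is not a forest; only forests have treewidth ≤ 1, hence tw(G) ≥ 2. Hence tw(G) = 2 exactly.

Treewidth 2.
Bags: B1 = {a, e, f}  B2 = {a, b, e}  B3 = {a, b, d}  B4 = {b, c, d}
Tree: B1–B2, B2–B3, B3–B4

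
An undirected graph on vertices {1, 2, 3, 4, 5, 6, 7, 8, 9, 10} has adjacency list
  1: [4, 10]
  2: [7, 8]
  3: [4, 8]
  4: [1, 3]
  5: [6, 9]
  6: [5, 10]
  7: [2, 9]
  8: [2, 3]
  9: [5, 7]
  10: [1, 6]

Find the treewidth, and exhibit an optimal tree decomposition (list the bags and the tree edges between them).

The largest bag has 3 vertices, giving width 2; this decomposition certifies tw(G) ≤ 2. For the lower bound, G contains the cycle 1–10–6–5–9–7–2–8–3–4–1, so G is not a forest; only forests have treewidth ≤ 1, hence tw(G) ≥ 2. The upper and lower bounds meet at 2, so that is the treewidth.

Treewidth 2.
One such decomposition:
Bags: B1 = {1, 6, 10}  B2 = {1, 5, 6}  B3 = {1, 5, 9}  B4 = {1, 7, 9}  B5 = {1, 2, 7}  B6 = {1, 2, 8}  B7 = {1, 3, 8}  B8 = {1, 3, 4}
Tree: B1–B2, B2–B3, B3–B4, B4–B5, B5–B6, B6–B7, B7–B8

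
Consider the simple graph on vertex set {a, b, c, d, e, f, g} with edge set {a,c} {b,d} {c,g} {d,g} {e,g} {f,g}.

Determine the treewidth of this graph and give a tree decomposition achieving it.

The largest bag has 2 vertices, giving width 1; this decomposition certifies tw(G) ≤ 1. Any graph with an edge has treewidth ≥ 1, and G has the edge g–d. The upper and lower bounds meet at 1, so that is the treewidth.

Treewidth 1.
One such decomposition:
Bags: B1 = {d, g}  B2 = {b, d}  B3 = {c, g}  B4 = {f, g}  B5 = {e, g}  B6 = {a, c}
Tree: B1–B2, B1–B3, B3–B4, B3–B5, B3–B6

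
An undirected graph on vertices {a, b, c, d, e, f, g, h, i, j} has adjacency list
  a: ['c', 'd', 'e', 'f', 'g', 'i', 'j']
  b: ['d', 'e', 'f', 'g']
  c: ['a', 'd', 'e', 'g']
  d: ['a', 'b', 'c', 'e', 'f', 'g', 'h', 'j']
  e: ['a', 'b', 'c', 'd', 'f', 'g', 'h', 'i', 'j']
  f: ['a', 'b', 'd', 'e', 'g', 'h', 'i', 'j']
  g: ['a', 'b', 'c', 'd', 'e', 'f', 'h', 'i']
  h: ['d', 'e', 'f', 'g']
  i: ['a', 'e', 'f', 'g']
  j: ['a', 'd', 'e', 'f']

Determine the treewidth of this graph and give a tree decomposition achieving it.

The largest bag has 5 vertices, giving width 4; this decomposition certifies tw(G) ≤ 4. Conversely, {a, c, d, e, g} is a clique of size 5, and the vertices of any clique must share a bag in every tree decomposition; so some bag has ≥ 5 vertices and tw(G) ≥ 4. Hence tw(G) = 4 exactly.

Treewidth 4.
One optimal decomposition is:
Bags: B1 = {a, d, e, f, g}  B2 = {b, d, e, f, g}  B3 = {a, c, d, e, g}  B4 = {a, e, f, g, i}  B5 = {a, d, e, f, j}  B6 = {d, e, f, g, h}
Tree: B1–B2, B1–B3, B1–B4, B1–B5, B1–B6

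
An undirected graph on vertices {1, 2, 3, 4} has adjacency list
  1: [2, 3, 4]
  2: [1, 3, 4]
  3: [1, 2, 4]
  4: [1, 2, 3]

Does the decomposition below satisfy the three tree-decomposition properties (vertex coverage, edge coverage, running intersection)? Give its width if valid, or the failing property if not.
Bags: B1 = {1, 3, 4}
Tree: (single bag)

A tree decomposition must satisfy three properties: every vertex lies in some bag; for every edge, both endpoints lie together in some bag; and for every vertex, the bags containing it form a connected subtree. Here vertex 2 appears in no bag, so the decomposition is invalid.

No — vertex 2 appears in no bag.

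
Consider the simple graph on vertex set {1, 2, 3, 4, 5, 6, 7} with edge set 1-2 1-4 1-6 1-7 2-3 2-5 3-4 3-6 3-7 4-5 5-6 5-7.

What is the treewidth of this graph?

3

A width-3 tree decomposition is:
Bags: B1 = {1, 3, 5, 6}  B2 = {1, 2, 3, 5}  B3 = {1, 3, 5, 7}  B4 = {1, 3, 4, 5}
Tree: B1–B2, B2–B3, B3–B4
The largest bag has 4 vertices, giving width 3; this decomposition certifies tw(G) ≤ 3. For the lower bound: the 4 vertex sets {1,6}, {2,5}, {3}, {7} are disjoint, each induces a connected subgraph, and every pair is joined by at least one edge of G. Contracting each set to a single vertex therefore yields K_{4} as a minor, and since treewidth is minor-monotone, tw(G) ≥ tw(K_{4}) = 3. The upper and lower bounds meet at 3, so that is the treewidth.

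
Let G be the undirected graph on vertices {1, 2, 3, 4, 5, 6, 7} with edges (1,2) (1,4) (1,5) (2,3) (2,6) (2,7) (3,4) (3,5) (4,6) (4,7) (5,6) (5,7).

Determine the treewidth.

3

A width-3 tree decomposition is:
Bags: B1 = {2, 4, 5, 6}  B2 = {1, 2, 4, 5}  B3 = {2, 3, 4, 5}  B4 = {2, 4, 5, 7}
Tree: B1–B2, B2–B3, B3–B4
Each bag holds 4 vertices, so the decomposition has width 3, which upper-bounds the treewidth. For the lower bound: the 4 vertex sets {5,6}, {1,4}, {2}, {3} are disjoint, each induces a connected subgraph, and every pair is joined by at least one edge of G. Contracting each set to a single vertex therefore yields K_{4} as a minor, and since treewidth is minor-monotone, tw(G) ≥ tw(K_{4}) = 3. Combining the bounds, tw(G) = 3.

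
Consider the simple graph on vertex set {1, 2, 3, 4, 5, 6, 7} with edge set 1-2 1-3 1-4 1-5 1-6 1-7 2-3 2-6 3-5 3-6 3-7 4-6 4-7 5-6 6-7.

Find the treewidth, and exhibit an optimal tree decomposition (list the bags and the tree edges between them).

Treewidth 3.
One optimal decomposition is:
Bags: B1 = {1, 2, 3, 6}  B2 = {1, 3, 5, 6}  B3 = {1, 3, 6, 7}  B4 = {1, 4, 6, 7}
Tree: B1–B2, B1–B3, B3–B4

Each bag holds 4 vertices, so the decomposition has width 3, which upper-bounds the treewidth. On the other hand G contains the 4-clique {1, 2, 3, 6}. A clique must lie in a single bag of any decomposition, so no decomposition can have width below 3. Hence tw(G) = 3 exactly.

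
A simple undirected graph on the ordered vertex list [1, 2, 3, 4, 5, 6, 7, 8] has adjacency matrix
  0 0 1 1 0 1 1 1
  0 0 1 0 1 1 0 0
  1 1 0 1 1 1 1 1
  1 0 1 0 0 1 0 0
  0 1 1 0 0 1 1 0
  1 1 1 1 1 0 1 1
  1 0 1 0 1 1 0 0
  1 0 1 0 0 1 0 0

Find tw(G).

3

A width-3 tree decomposition is:
Bags: B1 = {3, 5, 6, 7}  B2 = {1, 3, 6, 7}  B3 = {2, 3, 5, 6}  B4 = {1, 3, 6, 8}  B5 = {1, 3, 4, 6}
Tree: B1–B2, B1–B3, B2–B4, B4–B5
Every bag has size at most 4, so the width is 4 − 1 = 3 and tw(G) ≤ 3. Conversely, {1, 3, 6, 8} is a clique of size 4, and the vertices of any clique must share a bag in every tree decomposition; so some bag has ≥ 4 vertices and tw(G) ≥ 3. Therefore the treewidth is 3.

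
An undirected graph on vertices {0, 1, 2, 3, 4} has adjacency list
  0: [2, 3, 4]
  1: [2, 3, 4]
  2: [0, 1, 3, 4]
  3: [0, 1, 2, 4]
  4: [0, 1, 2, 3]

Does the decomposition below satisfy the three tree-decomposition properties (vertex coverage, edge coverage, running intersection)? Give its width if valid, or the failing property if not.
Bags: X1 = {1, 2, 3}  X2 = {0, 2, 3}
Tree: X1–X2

No — vertex 4 appears in no bag.

A tree decomposition must satisfy three properties: every vertex lies in some bag; for every edge, both endpoints lie together in some bag; and for every vertex, the bags containing it form a connected subtree. Here vertex 4 appears in no bag, so the decomposition is invalid.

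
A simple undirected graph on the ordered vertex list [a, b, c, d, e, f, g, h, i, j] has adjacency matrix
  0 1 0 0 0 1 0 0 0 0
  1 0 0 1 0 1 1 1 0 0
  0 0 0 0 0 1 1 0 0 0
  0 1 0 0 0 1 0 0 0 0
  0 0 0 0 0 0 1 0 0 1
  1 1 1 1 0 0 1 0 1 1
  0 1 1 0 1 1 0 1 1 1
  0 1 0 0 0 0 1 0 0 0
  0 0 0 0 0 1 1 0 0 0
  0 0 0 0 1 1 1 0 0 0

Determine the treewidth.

A width-2 tree decomposition is:
Bags: B1 = {b, g, h}  B2 = {b, f, g}  B3 = {c, f, g}  B4 = {f, g, j}  B5 = {e, g, j}  B6 = {f, g, i}  B7 = {b, d, f}  B8 = {a, b, f}
Tree: B1–B2, B2–B3, B2–B4, B4–B5, B2–B6, B2–B7, B7–B8
Each bag holds 3 vertices, so the decomposition has width 2, which upper-bounds the treewidth. For the lower bound, the 3 vertices {e, g, j} are pairwise adjacent, and any tree decomposition puts a clique entirely inside one bag — forcing width ≥ 2. Therefore the treewidth is 2.

2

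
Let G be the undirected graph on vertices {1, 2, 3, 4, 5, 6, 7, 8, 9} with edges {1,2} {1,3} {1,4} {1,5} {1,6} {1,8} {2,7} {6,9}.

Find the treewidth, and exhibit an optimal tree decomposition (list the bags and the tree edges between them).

Treewidth 1.
One optimal decomposition is:
Bags: B1 = {1, 6}  B2 = {1, 4}  B3 = {1, 2}  B4 = {6, 9}  B5 = {1, 5}  B6 = {1, 3}  B7 = {2, 7}  B8 = {1, 8}
Tree: B1–B2, B1–B3, B1–B4, B2–B5, B5–B6, B3–B7, B1–B8

The largest bag has 2 vertices, giving width 1; this decomposition certifies tw(G) ≤ 1. Since G has at least one edge (e.g. 6–1), it is not an edgeless graph, so tw(G) ≥ 1. Combining the bounds, tw(G) = 1.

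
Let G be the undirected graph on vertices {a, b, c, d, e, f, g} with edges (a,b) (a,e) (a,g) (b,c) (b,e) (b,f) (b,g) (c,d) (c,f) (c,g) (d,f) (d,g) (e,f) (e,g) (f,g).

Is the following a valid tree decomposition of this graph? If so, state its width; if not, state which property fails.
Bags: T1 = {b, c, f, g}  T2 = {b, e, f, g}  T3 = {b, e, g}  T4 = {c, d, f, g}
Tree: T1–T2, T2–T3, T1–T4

A tree decomposition must satisfy three properties: every vertex lies in some bag; for every edge, both endpoints lie together in some bag; and for every vertex, the bags containing it form a connected subtree. Here vertex a appears in no bag, so the decomposition is invalid.

No — vertex a appears in no bag.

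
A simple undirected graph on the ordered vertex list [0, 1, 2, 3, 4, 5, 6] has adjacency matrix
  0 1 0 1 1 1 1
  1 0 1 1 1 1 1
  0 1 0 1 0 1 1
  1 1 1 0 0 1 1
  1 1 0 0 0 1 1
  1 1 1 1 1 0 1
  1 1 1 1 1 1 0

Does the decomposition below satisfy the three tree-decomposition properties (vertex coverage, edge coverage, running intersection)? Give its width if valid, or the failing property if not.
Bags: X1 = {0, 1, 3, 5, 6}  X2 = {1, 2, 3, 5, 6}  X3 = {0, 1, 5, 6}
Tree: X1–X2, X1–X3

A tree decomposition must satisfy three properties: every vertex lies in some bag; for every edge, both endpoints lie together in some bag; and for every vertex, the bags containing it form a connected subtree. Here vertex 4 appears in no bag, so the decomposition is invalid.

No — vertex 4 appears in no bag.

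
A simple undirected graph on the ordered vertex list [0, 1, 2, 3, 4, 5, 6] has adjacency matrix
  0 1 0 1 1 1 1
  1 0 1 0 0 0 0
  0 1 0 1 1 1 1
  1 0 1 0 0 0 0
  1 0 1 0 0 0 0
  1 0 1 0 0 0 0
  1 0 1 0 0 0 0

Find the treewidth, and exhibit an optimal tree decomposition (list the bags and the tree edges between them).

Every bag has size at most 3, so the width is 3 − 1 = 2 and tw(G) ≤ 2. Since 2–4–0–5–2 is a cycle in G, G is not acyclic. Forests are exactly the graphs of treewidth ≤ 1, so tw(G) ≥ 2. Therefore the treewidth is 2.

Treewidth 2.
Bags: B1 = {0, 2, 4}  B2 = {0, 2, 5}  B3 = {0, 2, 6}  B4 = {0, 2, 3}  B5 = {0, 1, 2}
Tree: B1–B2, B2–B3, B3–B4, B4–B5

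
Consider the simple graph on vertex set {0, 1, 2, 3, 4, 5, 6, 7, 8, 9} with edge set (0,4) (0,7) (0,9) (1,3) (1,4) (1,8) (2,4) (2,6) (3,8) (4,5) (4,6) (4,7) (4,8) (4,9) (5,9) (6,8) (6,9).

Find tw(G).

2

A width-2 tree decomposition is:
Bags: B1 = {4, 5, 9}  B2 = {0, 4, 9}  B3 = {4, 6, 9}  B4 = {0, 4, 7}  B5 = {4, 6, 8}  B6 = {1, 4, 8}  B7 = {2, 4, 6}  B8 = {1, 3, 8}
Tree: B1–B2, B1–B3, B2–B4, B3–B5, B5–B6, B3–B7, B6–B8
Each bag holds 3 vertices, so the decomposition has width 2, which upper-bounds the treewidth. Conversely, {1, 3, 8} is a clique of size 3, and the vertices of any clique must share a bag in every tree decomposition; so some bag has ≥ 3 vertices and tw(G) ≥ 2. Combining the bounds, tw(G) = 2.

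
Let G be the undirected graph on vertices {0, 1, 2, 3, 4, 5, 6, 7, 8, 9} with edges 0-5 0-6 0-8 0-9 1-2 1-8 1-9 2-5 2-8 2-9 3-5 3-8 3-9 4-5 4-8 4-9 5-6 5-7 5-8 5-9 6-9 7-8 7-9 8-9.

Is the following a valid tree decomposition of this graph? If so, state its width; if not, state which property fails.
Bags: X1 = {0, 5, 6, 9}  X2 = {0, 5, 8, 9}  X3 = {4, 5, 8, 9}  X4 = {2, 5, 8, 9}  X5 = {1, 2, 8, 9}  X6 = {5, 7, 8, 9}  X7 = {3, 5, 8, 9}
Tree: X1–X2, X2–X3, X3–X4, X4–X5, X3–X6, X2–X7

Yes; width 3.

Vertex coverage: the bags together contain {0, 1, 2, 3, 4, 5, 6, 7, 8, 9}, the full vertex set. Edge coverage: each edge of G has both endpoints in at least one bag. Running intersection: for every vertex, the bags containing it form a connected subtree. All three properties hold, so this is a valid tree decomposition of width max|bag| − 1 = 3, and hence tw(G) ≤ 3.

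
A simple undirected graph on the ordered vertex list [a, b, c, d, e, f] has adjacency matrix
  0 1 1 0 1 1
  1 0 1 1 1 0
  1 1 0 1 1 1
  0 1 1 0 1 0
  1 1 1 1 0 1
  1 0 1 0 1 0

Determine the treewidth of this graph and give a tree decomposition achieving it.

Treewidth 3.
One such decomposition:
Bags: B1 = {a, b, c, e}  B2 = {a, c, e, f}  B3 = {b, c, d, e}
Tree: B1–B2, B1–B3

The largest bag has 4 vertices, giving width 3; this decomposition certifies tw(G) ≤ 3. On the other hand G contains the 4-clique {a, c, e, f}. A clique must lie in a single bag of any decomposition, so no decomposition can have width below 3. Therefore the treewidth is 3.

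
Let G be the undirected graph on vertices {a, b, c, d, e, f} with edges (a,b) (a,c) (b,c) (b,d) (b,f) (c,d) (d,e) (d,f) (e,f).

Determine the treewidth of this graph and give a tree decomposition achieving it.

Treewidth 2.
One optimal decomposition is:
Bags: B1 = {a, b, c}  B2 = {b, c, d}  B3 = {b, d, f}  B4 = {d, e, f}
Tree: B1–B2, B2–B3, B3–B4

The largest bag has 3 vertices, giving width 2; this decomposition certifies tw(G) ≤ 2. On the other hand G contains the 3-clique {b, c, d}. A clique must lie in a single bag of any decomposition, so no decomposition can have width below 2. Hence tw(G) = 2 exactly.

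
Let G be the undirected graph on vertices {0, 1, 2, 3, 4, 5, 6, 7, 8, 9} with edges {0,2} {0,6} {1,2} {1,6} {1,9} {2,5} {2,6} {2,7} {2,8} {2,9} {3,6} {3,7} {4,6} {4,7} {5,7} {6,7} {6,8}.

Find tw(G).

A width-2 tree decomposition is:
Bags: B1 = {2, 6, 7}  B2 = {2, 6, 8}  B3 = {1, 2, 6}  B4 = {4, 6, 7}  B5 = {1, 2, 9}  B6 = {2, 5, 7}  B7 = {3, 6, 7}  B8 = {0, 2, 6}
Tree: B1–B2, B1–B3, B1–B4, B3–B5, B1–B6, B4–B7, B2–B8
The largest bag has 3 vertices, giving width 2; this decomposition certifies tw(G) ≤ 2. Conversely, {1, 2, 9} is a clique of size 3, and the vertices of any clique must share a bag in every tree decomposition; so some bag has ≥ 3 vertices and tw(G) ≥ 2. The upper and lower bounds meet at 2, so that is the treewidth.

2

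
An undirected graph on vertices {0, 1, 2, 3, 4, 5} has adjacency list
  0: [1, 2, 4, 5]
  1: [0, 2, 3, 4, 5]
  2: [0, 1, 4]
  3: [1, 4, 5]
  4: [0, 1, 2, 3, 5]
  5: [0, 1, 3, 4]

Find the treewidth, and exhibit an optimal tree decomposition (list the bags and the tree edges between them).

Treewidth 3.
One optimal decomposition is:
Bags: B1 = {0, 1, 4, 5}  B2 = {1, 3, 4, 5}  B3 = {0, 1, 2, 4}
Tree: B1–B2, B1–B3

Every bag has size at most 4, so the width is 4 − 1 = 3 and tw(G) ≤ 3. On the other hand G contains the 4-clique {0, 1, 2, 4}. A clique must lie in a single bag of any decomposition, so no decomposition can have width below 3. Hence tw(G) = 3 exactly.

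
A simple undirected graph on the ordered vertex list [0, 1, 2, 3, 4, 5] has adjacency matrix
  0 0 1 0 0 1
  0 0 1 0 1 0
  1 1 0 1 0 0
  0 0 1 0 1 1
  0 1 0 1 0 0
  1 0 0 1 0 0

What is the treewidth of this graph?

2

A width-2 tree decomposition is:
Bags: B1 = {1, 2, 4}  B2 = {2, 3, 4}  B3 = {0, 2, 3}  B4 = {0, 3, 5}
Tree: B1–B2, B2–B3, B3–B4
Every bag has size at most 3, so the width is 3 − 1 = 2 and tw(G) ≤ 2. For the lower bound, G contains the cycle 1–4–3–2–1, so G is not a forest; only forests have treewidth ≤ 1, hence tw(G) ≥ 2. Therefore the treewidth is 2.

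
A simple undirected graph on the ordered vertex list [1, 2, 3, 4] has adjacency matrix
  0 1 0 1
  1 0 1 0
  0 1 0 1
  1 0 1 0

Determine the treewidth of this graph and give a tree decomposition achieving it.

The largest bag has 3 vertices, giving width 2; this decomposition certifies tw(G) ≤ 2. For the lower bound, G contains the cycle 2–1–4–3–2, so G is not a forest; only forests have treewidth ≤ 1, hence tw(G) ≥ 2. Combining the bounds, tw(G) = 2.

Treewidth 2.
One optimal decomposition is:
Bags: B1 = {1, 2, 4}  B2 = {2, 3, 4}
Tree: B1–B2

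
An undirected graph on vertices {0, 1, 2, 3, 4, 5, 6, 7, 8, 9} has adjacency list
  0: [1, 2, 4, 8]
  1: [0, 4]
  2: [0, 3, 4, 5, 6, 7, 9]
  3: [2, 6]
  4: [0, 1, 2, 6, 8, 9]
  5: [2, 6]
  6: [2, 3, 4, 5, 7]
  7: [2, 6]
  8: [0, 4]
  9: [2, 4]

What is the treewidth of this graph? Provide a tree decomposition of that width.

Treewidth 2.
One such decomposition:
Bags: B1 = {2, 3, 6}  B2 = {2, 4, 6}  B3 = {2, 5, 6}  B4 = {0, 2, 4}  B5 = {0, 1, 4}  B6 = {2, 4, 9}  B7 = {2, 6, 7}  B8 = {0, 4, 8}
Tree: B1–B2, B2–B3, B2–B4, B4–B5, B2–B6, B1–B7, B4–B8

The largest bag has 3 vertices, giving width 2; this decomposition certifies tw(G) ≤ 2. For the lower bound, the 3 vertices {0, 4, 8} are pairwise adjacent, and any tree decomposition puts a clique entirely inside one bag — forcing width ≥ 2. Combining the bounds, tw(G) = 2.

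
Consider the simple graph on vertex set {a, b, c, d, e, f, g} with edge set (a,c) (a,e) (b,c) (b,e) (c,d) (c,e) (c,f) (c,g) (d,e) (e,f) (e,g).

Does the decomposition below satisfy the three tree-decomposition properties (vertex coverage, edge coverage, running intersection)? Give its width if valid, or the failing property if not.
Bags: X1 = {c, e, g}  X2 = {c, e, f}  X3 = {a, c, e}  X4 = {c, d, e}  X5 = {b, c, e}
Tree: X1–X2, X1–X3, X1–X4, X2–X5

Vertex coverage: the bags together contain {a, b, c, d, e, f, g}, the full vertex set. Edge coverage: each edge of G has both endpoints in at least one bag. Running intersection: for every vertex, the bags containing it form a connected subtree. All three properties hold, so this is a valid tree decomposition of width max|bag| − 1 = 2, and hence tw(G) ≤ 2.

Yes; width 2.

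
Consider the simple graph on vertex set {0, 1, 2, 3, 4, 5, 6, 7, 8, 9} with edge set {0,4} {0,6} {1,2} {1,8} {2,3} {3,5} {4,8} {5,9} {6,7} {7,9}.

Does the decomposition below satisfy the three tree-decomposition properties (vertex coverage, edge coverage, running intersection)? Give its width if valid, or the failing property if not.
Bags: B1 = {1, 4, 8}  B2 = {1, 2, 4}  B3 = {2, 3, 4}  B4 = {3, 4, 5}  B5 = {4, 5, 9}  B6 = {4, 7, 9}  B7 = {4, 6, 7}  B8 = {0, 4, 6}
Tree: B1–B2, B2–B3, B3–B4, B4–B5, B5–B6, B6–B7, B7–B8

Vertex coverage: the bags together contain {0, 1, 2, 3, 4, 5, 6, 7, 8, 9}, the full vertex set. Edge coverage: each edge of G has both endpoints in at least one bag. Running intersection: for every vertex, the bags containing it form a connected subtree. All three properties hold, so this is a valid tree decomposition of width max|bag| − 1 = 2, and hence tw(G) ≤ 2.

Yes; width 2.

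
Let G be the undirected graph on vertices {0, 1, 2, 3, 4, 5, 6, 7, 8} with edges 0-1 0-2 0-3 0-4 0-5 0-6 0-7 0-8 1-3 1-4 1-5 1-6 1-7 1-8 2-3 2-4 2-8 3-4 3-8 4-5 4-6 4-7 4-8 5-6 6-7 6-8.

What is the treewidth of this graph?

A width-4 tree decomposition is:
Bags: B1 = {0, 1, 4, 6, 8}  B2 = {0, 1, 3, 4, 8}  B3 = {0, 1, 4, 6, 7}  B4 = {0, 2, 3, 4, 8}  B5 = {0, 1, 4, 5, 6}
Tree: B1–B2, B1–B3, B2–B4, B3–B5
The largest bag has 5 vertices, giving width 4; this decomposition certifies tw(G) ≤ 4. For the lower bound, the 5 vertices {0, 1, 3, 4, 8} are pairwise adjacent, and any tree decomposition puts a clique entirely inside one bag — forcing width ≥ 4. The upper and lower bounds meet at 4, so that is the treewidth.

4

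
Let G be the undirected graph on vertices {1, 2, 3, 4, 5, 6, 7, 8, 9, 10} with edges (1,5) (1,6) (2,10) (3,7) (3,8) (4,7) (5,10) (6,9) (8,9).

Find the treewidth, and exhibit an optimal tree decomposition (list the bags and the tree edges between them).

Treewidth 1.
One such decomposition:
Bags: B1 = {4, 7}  B2 = {3, 7}  B3 = {3, 8}  B4 = {8, 9}  B5 = {6, 9}  B6 = {1, 6}  B7 = {1, 5}  B8 = {5, 10}  B9 = {2, 10}
Tree: B1–B2, B2–B3, B3–B4, B4–B5, B5–B6, B6–B7, B7–B8, B8–B9

Every bag has size at most 2, so the width is 2 − 1 = 1 and tw(G) ≤ 1. Any graph with an edge has treewidth ≥ 1, and G has the edge 4–7. Hence tw(G) = 1 exactly.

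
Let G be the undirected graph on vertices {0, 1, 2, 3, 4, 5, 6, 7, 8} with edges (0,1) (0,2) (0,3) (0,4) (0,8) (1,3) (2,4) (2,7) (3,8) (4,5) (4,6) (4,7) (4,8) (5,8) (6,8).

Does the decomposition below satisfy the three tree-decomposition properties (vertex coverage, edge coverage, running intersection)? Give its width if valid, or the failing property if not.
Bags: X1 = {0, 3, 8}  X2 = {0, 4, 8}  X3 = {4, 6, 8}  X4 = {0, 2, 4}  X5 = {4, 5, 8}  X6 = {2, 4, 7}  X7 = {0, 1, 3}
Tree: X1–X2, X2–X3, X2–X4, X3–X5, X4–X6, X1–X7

Vertex coverage: the bags together contain {0, 1, 2, 3, 4, 5, 6, 7, 8}, the full vertex set. Edge coverage: each edge of G has both endpoints in at least one bag. Running intersection: for every vertex, the bags containing it form a connected subtree. All three properties hold, so this is a valid tree decomposition of width max|bag| − 1 = 2, and hence tw(G) ≤ 2.

Yes; width 2.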